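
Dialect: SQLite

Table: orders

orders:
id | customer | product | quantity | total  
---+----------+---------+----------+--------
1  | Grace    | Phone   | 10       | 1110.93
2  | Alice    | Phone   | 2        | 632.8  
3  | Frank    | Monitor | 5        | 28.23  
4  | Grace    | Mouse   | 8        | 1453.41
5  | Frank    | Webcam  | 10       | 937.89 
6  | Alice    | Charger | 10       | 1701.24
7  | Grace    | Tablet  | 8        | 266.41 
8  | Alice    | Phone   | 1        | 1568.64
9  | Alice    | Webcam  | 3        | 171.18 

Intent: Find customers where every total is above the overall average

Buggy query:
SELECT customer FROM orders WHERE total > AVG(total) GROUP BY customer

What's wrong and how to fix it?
Bug: WHERE evaluates per row before aggregation, so AVG() is unavailable

Fix: Use a subquery for AVG and a HAVING MIN(...) filter so the condition holds for every row in the group

Corrected query:
SELECT customer FROM orders GROUP BY customer HAVING MIN(total) > (SELECT AVG(total) FROM orders)

Result:
(no rows)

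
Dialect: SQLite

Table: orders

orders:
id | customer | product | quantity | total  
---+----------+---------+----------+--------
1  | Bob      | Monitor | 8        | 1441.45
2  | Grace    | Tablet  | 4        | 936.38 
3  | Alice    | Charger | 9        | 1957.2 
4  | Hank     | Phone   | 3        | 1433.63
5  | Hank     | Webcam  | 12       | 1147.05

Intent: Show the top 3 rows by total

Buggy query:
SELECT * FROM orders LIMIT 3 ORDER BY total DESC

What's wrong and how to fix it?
Bug: LIMIT must come after ORDER BY

Fix: Sort with ORDER BY, then apply LIMIT

Corrected query:
SELECT * FROM orders ORDER BY total DESC LIMIT 3

Result:
id | customer | product | quantity | total  
---+----------+---------+----------+--------
3  | Alice    | Charger | 9        | 1957.2 
1  | Bob      | Monitor | 8        | 1441.45
4  | Hank     | Phone   | 3        | 1433.63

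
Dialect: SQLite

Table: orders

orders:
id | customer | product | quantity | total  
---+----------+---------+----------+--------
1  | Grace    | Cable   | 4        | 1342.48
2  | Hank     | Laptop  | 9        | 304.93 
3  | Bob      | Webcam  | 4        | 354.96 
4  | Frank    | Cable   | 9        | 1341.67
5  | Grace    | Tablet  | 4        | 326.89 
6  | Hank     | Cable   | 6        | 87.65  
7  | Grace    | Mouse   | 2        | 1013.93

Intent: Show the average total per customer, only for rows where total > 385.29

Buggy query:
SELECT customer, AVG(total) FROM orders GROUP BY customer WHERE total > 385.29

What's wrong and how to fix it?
Bug: Row-level WHERE must come before GROUP BY in the clause order

Fix: Move the WHERE clause before GROUP BY

Corrected query:
SELECT customer, AVG(total) FROM orders WHERE total > 385.29 GROUP BY customer

Result:
customer | AVG(total)
---------+-----------
Frank    | 1341.67   
Grace    | 1178.205  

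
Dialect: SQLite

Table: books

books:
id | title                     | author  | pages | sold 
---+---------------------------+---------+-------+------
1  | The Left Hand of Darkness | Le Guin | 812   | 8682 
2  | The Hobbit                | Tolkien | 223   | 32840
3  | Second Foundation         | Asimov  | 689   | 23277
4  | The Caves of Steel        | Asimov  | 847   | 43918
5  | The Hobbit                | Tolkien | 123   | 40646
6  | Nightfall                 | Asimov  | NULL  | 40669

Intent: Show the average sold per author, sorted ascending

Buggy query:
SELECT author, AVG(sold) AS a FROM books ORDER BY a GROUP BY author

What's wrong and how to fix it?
Bug: GROUP BY must precede ORDER BY

Fix: Reorder: SELECT … FROM … GROUP BY … ORDER BY …

Corrected query:
SELECT author, AVG(sold) AS a FROM books GROUP BY author ORDER BY a

Result:
author  | a           
--------+-------------
Le Guin | 8682        
Asimov  | 35954.666667
Tolkien | 36743       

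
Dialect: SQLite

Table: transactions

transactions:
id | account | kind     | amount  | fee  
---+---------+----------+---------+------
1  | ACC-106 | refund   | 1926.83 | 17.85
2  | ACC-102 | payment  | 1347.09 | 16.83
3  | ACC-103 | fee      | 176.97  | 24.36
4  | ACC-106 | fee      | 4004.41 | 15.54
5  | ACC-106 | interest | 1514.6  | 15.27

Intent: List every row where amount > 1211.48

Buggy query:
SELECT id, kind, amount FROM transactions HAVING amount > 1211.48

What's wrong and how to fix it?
Bug: This is a non-aggregate query (no GROUP BY, no aggregates), so in SQLite the HAVING clause is invalid here; a row-level condition belongs in WHERE

Fix: Replace HAVING with WHERE since the condition applies to individual rows

Corrected query:
SELECT id, kind, amount FROM transactions WHERE amount > 1211.48

Result:
id | kind     | amount 
---+----------+--------
1  | refund   | 1926.83
2  | payment  | 1347.09
4  | fee      | 4004.41
5  | interest | 1514.6 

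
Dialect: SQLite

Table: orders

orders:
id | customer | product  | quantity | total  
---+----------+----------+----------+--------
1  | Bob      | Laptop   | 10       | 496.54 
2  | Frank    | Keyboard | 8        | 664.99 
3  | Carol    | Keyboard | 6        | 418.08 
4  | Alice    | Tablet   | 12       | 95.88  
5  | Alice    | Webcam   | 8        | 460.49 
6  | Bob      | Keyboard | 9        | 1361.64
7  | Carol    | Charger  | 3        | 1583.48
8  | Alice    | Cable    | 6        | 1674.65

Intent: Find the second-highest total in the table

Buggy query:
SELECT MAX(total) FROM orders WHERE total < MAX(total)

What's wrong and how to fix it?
Bug: MAX(total) on the right of the comparison is an aggregate-in-WHERE error

Fix: Compute the overall MAX in a subquery, then take MAX of rows below it

Corrected query:
SELECT MAX(total) FROM orders WHERE total < (SELECT MAX(total) FROM orders)

Result:
MAX(total)
----------
1583.48   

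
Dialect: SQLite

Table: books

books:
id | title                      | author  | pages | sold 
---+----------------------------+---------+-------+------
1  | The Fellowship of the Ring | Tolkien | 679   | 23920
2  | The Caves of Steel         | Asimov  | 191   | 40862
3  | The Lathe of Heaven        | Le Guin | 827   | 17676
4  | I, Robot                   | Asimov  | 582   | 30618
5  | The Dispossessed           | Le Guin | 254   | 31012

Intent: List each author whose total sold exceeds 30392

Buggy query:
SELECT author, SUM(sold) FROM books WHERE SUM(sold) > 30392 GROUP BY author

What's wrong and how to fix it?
Bug: WHERE runs before GROUP BY, so aggregates aren't available there

Fix: Move the aggregate condition to a HAVING clause

Corrected query:
SELECT author, SUM(sold) FROM books GROUP BY author HAVING SUM(sold) > 30392

Result:
author  | SUM(sold)
--------+----------
Asimov  | 71480    
Le Guin | 48688    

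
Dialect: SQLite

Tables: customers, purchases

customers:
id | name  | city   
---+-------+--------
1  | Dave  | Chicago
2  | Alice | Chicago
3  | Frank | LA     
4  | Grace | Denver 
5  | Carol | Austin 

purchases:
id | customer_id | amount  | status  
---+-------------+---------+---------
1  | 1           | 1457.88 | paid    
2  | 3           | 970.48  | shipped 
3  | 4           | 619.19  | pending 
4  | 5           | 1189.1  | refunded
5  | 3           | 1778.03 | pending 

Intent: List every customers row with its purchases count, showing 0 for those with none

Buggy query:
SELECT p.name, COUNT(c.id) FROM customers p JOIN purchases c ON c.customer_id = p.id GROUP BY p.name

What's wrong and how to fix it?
Bug: An inner join excludes parents with zero children

Fix: Switch to LEFT JOIN to retain unmatched parent rows

Corrected query:
SELECT p.name, COUNT(c.id) FROM customers p LEFT JOIN purchases c ON c.customer_id = p.id GROUP BY p.name

Result:
name  | COUNT(c.id)
------+------------
Alice | 0          
Carol | 1          
Dave  | 1          
Frank | 2          
Grace | 1          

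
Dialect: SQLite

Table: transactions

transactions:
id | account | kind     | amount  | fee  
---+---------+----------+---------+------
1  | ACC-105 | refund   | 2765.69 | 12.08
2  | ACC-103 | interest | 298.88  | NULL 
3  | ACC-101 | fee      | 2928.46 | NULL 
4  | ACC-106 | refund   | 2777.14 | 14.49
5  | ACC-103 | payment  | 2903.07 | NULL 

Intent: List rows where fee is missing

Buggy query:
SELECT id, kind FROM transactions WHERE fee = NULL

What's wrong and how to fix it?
Bug: '= NULL' is always unknown in SQL three-valued logic, so no rows match

Fix: Use IS NULL to test for NULL

Corrected query:
SELECT id, kind FROM transactions WHERE fee IS NULL

Result:
id | kind    
---+---------
2  | interest
3  | fee     
5  | payment 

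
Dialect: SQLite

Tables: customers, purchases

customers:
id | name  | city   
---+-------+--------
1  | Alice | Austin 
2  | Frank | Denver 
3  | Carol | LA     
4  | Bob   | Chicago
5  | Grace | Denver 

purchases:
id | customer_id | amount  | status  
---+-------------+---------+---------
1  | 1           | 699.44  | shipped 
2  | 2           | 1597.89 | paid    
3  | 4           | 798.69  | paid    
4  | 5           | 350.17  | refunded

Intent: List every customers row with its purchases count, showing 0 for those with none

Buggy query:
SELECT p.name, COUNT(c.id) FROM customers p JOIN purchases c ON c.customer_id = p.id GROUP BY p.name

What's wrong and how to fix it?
Bug: An inner join excludes parents with zero children

Fix: Use LEFT JOIN so parents without children still appear (COUNT(c.id) gives 0)

Corrected query:
SELECT p.name, COUNT(c.id) FROM customers p LEFT JOIN purchases c ON c.customer_id = p.id GROUP BY p.name

Result:
name  | COUNT(c.id)
------+------------
Alice | 1          
Bob   | 1          
Carol | 0          
Frank | 1          
Grace | 1          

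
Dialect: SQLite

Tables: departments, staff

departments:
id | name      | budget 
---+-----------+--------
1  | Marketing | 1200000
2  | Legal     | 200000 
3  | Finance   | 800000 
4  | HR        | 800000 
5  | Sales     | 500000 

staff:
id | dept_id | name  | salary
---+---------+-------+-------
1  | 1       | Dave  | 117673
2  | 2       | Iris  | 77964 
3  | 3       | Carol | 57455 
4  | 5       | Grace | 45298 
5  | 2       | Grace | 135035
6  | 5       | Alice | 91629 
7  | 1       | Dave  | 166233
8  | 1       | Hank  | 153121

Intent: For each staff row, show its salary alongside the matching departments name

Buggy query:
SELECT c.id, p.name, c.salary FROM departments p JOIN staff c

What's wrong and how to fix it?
Bug: JOIN with no ON clause produces a cartesian product; every staff row pairs with every departments row

Fix: Add ON c.dept_id = p.id to the JOIN

Corrected query:
SELECT c.id, p.name, c.salary FROM departments p JOIN staff c ON c.dept_id = p.id

Result:
id | name      | salary
---+-----------+-------
1  | Marketing | 117673
2  | Legal     | 77964 
3  | Finance   | 57455 
4  | Sales     | 45298 
5  | Legal     | 135035
6  | Sales     | 91629 
7  | Marketing | 166233
8  | Marketing | 153121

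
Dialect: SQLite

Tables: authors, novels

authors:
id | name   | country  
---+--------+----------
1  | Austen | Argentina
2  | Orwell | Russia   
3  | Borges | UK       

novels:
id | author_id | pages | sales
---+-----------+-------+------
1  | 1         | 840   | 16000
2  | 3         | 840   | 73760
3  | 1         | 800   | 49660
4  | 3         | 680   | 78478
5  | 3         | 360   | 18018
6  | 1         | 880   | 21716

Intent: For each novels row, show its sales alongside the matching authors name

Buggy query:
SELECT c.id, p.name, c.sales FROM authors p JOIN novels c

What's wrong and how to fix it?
Bug: Missing join condition: each novels row is matched to all authors rows instead of just its own

Fix: Add ON c.author_id = p.id to the JOIN

Corrected query:
SELECT c.id, p.name, c.sales FROM authors p JOIN novels c ON c.author_id = p.id

Result:
id | name   | sales
---+--------+------
1  | Austen | 16000
2  | Borges | 73760
3  | Austen | 49660
4  | Borges | 78478
5  | Borges | 18018
6  | Austen | 21716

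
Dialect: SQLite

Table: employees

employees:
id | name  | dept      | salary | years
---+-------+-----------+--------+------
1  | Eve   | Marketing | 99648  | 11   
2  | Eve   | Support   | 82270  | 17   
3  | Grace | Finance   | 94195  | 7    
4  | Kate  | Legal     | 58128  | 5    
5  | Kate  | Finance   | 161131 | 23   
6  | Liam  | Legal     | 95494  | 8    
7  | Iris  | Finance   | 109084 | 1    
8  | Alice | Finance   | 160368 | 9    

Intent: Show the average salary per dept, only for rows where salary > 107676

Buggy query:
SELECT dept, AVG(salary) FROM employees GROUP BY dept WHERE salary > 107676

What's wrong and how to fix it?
Bug: WHERE cannot follow GROUP BY

Fix: Move the WHERE clause before GROUP BY

Corrected query:
SELECT dept, AVG(salary) FROM employees WHERE salary > 107676 GROUP BY dept

Result:
dept    | AVG(salary)  
--------+--------------
Finance | 143527.666667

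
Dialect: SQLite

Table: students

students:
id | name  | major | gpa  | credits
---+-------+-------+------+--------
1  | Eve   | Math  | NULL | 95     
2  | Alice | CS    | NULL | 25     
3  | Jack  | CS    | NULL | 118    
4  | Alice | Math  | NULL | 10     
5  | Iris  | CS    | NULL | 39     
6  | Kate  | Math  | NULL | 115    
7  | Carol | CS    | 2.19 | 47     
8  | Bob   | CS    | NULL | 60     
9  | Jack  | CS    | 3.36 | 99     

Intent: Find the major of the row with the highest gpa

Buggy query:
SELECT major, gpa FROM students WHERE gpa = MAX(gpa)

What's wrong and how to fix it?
Bug: WHERE is evaluated per row; an aggregate over the whole table isn't defined there

Fix: Use a subquery: WHERE gpa = (SELECT MAX(gpa) FROM students)

Corrected query:
SELECT major, gpa FROM students WHERE gpa = (SELECT MAX(gpa) FROM students)

Result:
major | gpa 
------+-----
CS    | 3.36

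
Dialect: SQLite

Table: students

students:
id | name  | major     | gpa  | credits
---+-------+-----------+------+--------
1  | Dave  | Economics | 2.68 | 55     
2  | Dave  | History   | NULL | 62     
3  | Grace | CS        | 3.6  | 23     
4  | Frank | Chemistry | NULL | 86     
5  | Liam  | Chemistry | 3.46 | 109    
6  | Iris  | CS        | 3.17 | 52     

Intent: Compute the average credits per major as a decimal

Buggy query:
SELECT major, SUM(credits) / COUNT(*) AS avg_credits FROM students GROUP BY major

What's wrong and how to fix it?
Bug: SUM(credits) and COUNT(*) are both integers; the division truncates the fractional part

Fix: Cast one side to REAL so the division keeps the fractional part

Corrected query:
SELECT major, SUM(credits) * 1.0 / COUNT(*) AS avg_credits FROM students GROUP BY major

Result:
major     | avg_credits
----------+------------
CS        | 37.5       
Chemistry | 97.5       
Economics | 55         
History   | 62         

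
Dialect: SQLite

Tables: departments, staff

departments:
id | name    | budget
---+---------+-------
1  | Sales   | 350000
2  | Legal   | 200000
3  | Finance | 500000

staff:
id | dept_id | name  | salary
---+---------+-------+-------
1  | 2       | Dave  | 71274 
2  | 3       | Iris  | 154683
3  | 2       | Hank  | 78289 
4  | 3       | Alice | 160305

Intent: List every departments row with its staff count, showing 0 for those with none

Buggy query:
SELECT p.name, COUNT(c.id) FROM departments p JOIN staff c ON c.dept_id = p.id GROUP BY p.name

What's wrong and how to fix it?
Bug: An inner join excludes parents with zero children

Fix: Use LEFT JOIN so parents without children still appear (COUNT(c.id) gives 0)

Corrected query:
SELECT p.name, COUNT(c.id) FROM departments p LEFT JOIN staff c ON c.dept_id = p.id GROUP BY p.name

Result:
name    | COUNT(c.id)
--------+------------
Finance | 2          
Legal   | 2          
Sales   | 0          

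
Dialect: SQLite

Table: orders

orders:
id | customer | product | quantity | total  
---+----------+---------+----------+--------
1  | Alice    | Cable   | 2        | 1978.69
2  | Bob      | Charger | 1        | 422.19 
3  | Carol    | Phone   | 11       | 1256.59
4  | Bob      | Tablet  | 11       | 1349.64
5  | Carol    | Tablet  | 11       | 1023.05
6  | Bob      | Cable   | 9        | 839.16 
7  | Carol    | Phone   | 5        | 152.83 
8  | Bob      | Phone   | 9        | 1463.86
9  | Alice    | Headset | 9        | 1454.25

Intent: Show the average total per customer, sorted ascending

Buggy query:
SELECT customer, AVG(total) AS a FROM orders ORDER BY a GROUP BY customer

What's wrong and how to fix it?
Bug: GROUP BY must precede ORDER BY

Fix: Reorder: SELECT … FROM … GROUP BY … ORDER BY …

Corrected query:
SELECT customer, AVG(total) AS a FROM orders GROUP BY customer ORDER BY a

Result:
customer | a         
---------+-----------
Carol    | 810.823333
Bob      | 1018.7125 
Alice    | 1716.47   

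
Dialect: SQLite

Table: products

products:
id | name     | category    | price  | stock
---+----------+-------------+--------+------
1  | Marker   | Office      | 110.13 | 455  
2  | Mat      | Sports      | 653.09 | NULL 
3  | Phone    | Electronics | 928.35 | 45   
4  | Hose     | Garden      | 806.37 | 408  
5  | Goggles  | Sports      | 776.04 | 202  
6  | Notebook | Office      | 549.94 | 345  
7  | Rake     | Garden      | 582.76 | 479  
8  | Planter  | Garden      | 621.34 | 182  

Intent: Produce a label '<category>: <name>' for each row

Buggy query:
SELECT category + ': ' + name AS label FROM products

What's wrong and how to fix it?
Bug: SQLite uses || for string concatenation; + coerces text to numbers (yielding 0)

Fix: Replace + with || to concatenate text

Corrected query:
SELECT category || ': ' || name AS label FROM products

Result:
label             
------------------
Office: Marker    
Sports: Mat       
Electronics: Phone
Garden: Hose      
Sports: Goggles   
Office: Notebook  
Garden: Rake      
Garden: Planter   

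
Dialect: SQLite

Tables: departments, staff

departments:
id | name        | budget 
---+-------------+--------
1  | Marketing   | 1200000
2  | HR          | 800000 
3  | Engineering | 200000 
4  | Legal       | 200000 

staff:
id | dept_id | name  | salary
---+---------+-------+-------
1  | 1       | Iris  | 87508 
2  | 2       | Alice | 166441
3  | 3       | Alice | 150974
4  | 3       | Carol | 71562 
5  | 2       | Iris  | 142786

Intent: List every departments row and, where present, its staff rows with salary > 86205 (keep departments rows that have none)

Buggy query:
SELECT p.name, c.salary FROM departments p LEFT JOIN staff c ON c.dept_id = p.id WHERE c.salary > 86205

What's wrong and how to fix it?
Bug: Filtering c.salary in WHERE discards the NULL rows produced by LEFT JOIN, turning it into an inner join

Fix: Put 'c.salary > 86205' in the JOIN's ON clause instead of WHERE

Corrected query:
SELECT p.name, c.salary FROM departments p LEFT JOIN staff c ON c.dept_id = p.id AND c.salary > 86205

Result:
name        | salary
------------+-------
Marketing   | 87508 
HR          | 142786
HR          | 166441
Engineering | 150974
Legal       | NULL  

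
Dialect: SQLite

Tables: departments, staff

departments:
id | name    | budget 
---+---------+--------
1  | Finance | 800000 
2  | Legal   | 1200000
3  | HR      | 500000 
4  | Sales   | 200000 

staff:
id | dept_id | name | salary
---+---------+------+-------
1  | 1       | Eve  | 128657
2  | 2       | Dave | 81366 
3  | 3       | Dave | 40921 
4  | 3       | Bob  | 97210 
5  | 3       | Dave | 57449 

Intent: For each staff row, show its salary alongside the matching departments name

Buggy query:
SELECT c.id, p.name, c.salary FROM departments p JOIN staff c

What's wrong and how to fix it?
Bug: JOIN with no ON clause produces a cartesian product; every staff row pairs with every departments row

Fix: Specify the join condition linking the foreign key to the parent id

Corrected query:
SELECT c.id, p.name, c.salary FROM departments p JOIN staff c ON c.dept_id = p.id

Result:
id | name    | salary
---+---------+-------
1  | Finance | 128657
2  | Legal   | 81366 
3  | HR      | 40921 
4  | HR      | 97210 
5  | HR      | 57449 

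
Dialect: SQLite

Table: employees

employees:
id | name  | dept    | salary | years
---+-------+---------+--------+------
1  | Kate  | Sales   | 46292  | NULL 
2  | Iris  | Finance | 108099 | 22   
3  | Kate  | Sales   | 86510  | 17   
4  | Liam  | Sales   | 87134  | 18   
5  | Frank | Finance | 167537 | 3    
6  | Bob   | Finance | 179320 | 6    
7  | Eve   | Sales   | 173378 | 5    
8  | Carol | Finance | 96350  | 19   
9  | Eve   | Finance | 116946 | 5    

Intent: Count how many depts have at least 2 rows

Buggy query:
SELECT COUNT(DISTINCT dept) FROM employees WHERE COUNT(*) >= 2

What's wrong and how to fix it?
Bug: COUNT(*) cannot appear in WHERE; the per-group count doesn't exist yet

Fix: Use a subquery that GROUPs and filters with HAVING, then count its rows

Corrected query:
SELECT COUNT(*) FROM (SELECT dept FROM employees GROUP BY dept HAVING COUNT(*) >= 2)

Result:
COUNT(*)
--------
2       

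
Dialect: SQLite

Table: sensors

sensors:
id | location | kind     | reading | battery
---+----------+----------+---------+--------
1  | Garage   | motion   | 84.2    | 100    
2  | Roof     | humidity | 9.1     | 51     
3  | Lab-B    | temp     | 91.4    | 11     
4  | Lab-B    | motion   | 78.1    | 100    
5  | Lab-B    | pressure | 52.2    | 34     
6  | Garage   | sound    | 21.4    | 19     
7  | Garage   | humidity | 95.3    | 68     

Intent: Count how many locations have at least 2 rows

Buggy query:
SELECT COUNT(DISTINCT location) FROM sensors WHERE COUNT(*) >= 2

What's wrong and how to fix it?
Bug: WHERE filters individual rows, not groups, so a group-level COUNT is invalid there

Fix: Use a subquery that GROUPs and filters with HAVING, then count its rows

Corrected query:
SELECT COUNT(*) FROM (SELECT location FROM sensors GROUP BY location HAVING COUNT(*) >= 2)

Result:
COUNT(*)
--------
2       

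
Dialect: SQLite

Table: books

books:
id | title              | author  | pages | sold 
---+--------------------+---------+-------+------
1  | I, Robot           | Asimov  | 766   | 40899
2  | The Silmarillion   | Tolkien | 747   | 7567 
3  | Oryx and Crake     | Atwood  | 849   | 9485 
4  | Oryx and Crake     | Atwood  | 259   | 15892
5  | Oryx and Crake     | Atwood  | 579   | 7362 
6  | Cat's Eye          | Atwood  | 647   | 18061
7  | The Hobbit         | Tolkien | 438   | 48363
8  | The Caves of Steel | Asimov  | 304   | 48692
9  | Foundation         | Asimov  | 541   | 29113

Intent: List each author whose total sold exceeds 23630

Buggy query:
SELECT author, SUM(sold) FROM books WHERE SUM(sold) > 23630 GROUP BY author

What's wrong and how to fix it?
Bug: WHERE runs before GROUP BY, so aggregates aren't available there

Fix: Use HAVING (which filters groups after aggregation) instead of WHERE

Corrected query:
SELECT author, SUM(sold) FROM books GROUP BY author HAVING SUM(sold) > 23630

Result:
author  | SUM(sold)
--------+----------
Asimov  | 118704   
Atwood  | 50800    
Tolkien | 55930    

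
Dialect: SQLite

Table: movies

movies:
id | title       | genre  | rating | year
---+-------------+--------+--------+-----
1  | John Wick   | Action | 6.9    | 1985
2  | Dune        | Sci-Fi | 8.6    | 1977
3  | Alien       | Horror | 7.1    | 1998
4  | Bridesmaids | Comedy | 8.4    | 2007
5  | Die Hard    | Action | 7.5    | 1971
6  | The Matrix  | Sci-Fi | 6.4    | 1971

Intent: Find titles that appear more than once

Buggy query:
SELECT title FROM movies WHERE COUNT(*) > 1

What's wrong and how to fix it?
Bug: COUNT(*) is an aggregate and cannot be used in WHERE

Fix: GROUP BY title, then filter groups with HAVING COUNT(*) > 1

Corrected query:
SELECT title FROM movies GROUP BY title HAVING COUNT(*) > 1

Result:
(no rows)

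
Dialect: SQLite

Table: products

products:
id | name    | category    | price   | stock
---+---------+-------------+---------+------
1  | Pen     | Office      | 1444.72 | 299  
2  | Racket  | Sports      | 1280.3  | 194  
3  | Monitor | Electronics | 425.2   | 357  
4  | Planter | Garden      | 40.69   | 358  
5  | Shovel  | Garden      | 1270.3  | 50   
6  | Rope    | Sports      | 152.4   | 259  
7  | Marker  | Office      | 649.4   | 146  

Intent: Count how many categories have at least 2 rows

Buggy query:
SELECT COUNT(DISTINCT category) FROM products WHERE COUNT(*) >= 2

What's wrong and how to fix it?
Bug: WHERE filters individual rows, not groups, so a group-level COUNT is invalid there

Fix: Group first with HAVING COUNT(*) >= 2, then COUNT the resulting groups

Corrected query:
SELECT COUNT(*) FROM (SELECT category FROM products GROUP BY category HAVING COUNT(*) >= 2)

Result:
COUNT(*)
--------
3       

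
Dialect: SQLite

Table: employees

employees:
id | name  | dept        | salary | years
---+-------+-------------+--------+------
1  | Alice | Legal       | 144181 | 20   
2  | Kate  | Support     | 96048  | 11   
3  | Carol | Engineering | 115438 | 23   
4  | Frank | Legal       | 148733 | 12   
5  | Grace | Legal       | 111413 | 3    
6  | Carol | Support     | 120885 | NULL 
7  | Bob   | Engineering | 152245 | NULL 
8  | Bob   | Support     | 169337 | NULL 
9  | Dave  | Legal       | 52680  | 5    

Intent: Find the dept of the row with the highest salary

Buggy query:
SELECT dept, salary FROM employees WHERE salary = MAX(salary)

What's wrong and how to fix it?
Bug: WHERE is evaluated per row; an aggregate over the whole table isn't defined there

Fix: Use a subquery: WHERE salary = (SELECT MAX(salary) FROM employees)

Corrected query:
SELECT dept, salary FROM employees WHERE salary = (SELECT MAX(salary) FROM employees)

Result:
dept    | salary
--------+-------
Support | 169337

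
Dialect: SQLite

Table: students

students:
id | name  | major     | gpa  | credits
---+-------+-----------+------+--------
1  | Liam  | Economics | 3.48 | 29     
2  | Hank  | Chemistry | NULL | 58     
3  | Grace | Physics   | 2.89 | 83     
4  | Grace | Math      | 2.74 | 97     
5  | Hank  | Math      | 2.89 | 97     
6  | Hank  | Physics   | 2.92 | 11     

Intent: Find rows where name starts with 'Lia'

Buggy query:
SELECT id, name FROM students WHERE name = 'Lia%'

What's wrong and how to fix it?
Bug: Wildcards only work with LIKE; '=' treats '%' as a literal character

Fix: Replace '=' with LIKE so 'Lia%' is treated as a pattern

Corrected query:
SELECT id, name FROM students WHERE name LIKE 'Lia%'

Result:
id | name
---+-----
1  | Liam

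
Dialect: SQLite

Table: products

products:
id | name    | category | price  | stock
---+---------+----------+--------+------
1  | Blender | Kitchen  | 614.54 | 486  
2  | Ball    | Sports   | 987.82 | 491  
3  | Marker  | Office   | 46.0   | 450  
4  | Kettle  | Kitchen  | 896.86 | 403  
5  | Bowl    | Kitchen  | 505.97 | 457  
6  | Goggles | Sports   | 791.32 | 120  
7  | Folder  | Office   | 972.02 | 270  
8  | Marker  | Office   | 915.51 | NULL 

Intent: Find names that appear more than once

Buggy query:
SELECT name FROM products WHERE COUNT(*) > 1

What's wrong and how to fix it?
Bug: WHERE can't reference COUNT(*); aggregates are computed after WHERE

Fix: Group first, then use HAVING for the count condition

Corrected query:
SELECT name FROM products GROUP BY name HAVING COUNT(*) > 1

Result:
name  
------
Marker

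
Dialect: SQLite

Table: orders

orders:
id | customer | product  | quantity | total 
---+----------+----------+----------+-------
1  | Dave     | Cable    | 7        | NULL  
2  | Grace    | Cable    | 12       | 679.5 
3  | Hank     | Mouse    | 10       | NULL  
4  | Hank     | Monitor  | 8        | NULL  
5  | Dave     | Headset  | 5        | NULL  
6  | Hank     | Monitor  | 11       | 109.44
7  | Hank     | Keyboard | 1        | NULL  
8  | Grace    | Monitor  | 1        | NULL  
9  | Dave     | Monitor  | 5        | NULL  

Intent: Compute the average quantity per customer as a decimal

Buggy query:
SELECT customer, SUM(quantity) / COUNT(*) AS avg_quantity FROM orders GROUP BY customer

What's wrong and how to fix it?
Bug: SUM(quantity) and COUNT(*) are both integers; the division truncates the fractional part

Fix: Multiply by 1.0 (or CAST to REAL) to force floating-point division

Corrected query:
SELECT customer, SUM(quantity) * 1.0 / COUNT(*) AS avg_quantity FROM orders GROUP BY customer

Result:
customer | avg_quantity
---------+-------------
Dave     | 5.666667    
Grace    | 6.5         
Hank     | 7.5         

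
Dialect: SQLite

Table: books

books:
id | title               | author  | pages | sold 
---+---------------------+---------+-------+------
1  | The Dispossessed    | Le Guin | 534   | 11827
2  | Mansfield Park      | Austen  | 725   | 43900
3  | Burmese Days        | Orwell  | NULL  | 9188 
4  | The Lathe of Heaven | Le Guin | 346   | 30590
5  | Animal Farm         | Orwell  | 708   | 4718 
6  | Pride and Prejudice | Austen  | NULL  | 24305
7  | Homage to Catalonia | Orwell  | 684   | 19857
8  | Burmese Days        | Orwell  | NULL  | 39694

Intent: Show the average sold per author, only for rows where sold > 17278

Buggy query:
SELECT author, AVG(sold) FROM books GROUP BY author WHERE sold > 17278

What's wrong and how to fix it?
Bug: Row-level WHERE must come before GROUP BY in the clause order

Fix: Place WHERE between FROM and GROUP BY

Corrected query:
SELECT author, AVG(sold) FROM books WHERE sold > 17278 GROUP BY author

Result:
author  | AVG(sold)
--------+----------
Austen  | 34102.5  
Le Guin | 30590    
Orwell  | 29775.5  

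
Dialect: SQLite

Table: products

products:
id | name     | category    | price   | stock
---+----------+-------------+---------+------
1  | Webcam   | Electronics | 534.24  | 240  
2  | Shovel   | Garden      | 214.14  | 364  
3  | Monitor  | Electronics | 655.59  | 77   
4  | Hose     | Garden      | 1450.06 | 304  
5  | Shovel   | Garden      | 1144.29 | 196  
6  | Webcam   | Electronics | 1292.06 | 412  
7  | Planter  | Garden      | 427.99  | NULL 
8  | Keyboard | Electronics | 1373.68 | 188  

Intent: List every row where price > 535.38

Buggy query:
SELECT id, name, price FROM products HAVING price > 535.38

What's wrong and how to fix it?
Bug: This is a non-aggregate query (no GROUP BY, no aggregates), so in SQLite the HAVING clause is invalid here; a row-level condition belongs in WHERE

Fix: Replace HAVING with WHERE since the condition applies to individual rows

Corrected query:
SELECT id, name, price FROM products WHERE price > 535.38

Result:
id | name     | price  
---+----------+--------
3  | Monitor  | 655.59 
4  | Hose     | 1450.06
5  | Shovel   | 1144.29
6  | Webcam   | 1292.06
8  | Keyboard | 1373.68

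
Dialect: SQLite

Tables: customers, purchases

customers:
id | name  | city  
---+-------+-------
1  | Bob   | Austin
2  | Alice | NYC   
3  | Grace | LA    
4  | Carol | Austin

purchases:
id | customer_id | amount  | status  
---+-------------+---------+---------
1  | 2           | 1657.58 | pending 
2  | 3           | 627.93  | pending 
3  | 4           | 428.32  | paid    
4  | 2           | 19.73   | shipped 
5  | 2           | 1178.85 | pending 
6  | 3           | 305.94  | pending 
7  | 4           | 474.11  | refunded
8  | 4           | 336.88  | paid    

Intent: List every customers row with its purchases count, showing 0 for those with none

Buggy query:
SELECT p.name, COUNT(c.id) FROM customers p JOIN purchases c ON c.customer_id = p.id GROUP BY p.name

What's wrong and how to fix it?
Bug: An inner join excludes parents with zero children

Fix: Use LEFT JOIN so parents without children still appear (COUNT(c.id) gives 0)

Corrected query:
SELECT p.name, COUNT(c.id) FROM customers p LEFT JOIN purchases c ON c.customer_id = p.id GROUP BY p.name

Result:
name  | COUNT(c.id)
------+------------
Alice | 3          
Bob   | 0          
Carol | 3          
Grace | 2          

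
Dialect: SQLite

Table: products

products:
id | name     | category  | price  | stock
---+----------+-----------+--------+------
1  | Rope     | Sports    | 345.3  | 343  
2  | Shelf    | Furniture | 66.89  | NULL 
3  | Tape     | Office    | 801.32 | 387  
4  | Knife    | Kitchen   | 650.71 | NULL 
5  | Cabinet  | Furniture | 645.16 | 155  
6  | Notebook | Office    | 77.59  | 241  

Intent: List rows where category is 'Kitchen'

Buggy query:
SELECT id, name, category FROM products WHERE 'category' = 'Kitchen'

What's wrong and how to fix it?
Bug: 'category' in single quotes is a string literal, not the column; the comparison is literal-vs-literal and never true

Fix: Remove the quotes around the column name (or use double quotes for an identifier)

Corrected query:
SELECT id, name, category FROM products WHERE category = 'Kitchen'

Result:
id | name  | category
---+-------+---------
4  | Knife | Kitchen 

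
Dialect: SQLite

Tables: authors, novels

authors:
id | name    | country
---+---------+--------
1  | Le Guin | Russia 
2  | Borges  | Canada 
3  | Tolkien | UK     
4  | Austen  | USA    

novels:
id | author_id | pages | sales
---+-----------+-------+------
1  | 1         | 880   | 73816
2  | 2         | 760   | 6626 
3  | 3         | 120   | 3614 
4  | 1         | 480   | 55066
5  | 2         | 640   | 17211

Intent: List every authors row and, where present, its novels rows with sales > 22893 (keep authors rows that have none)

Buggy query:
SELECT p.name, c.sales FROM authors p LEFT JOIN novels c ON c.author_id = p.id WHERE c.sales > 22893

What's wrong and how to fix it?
Bug: A WHERE condition on the right-hand table after LEFT JOIN drops unmatched parents

Fix: Put 'c.sales > 22893' in the JOIN's ON clause instead of WHERE

Corrected query:
SELECT p.name, c.sales FROM authors p LEFT JOIN novels c ON c.author_id = p.id AND c.sales > 22893

Result:
name    | sales
--------+------
Le Guin | 55066
Le Guin | 73816
Borges  | NULL 
Tolkien | NULL 
Austen  | NULL 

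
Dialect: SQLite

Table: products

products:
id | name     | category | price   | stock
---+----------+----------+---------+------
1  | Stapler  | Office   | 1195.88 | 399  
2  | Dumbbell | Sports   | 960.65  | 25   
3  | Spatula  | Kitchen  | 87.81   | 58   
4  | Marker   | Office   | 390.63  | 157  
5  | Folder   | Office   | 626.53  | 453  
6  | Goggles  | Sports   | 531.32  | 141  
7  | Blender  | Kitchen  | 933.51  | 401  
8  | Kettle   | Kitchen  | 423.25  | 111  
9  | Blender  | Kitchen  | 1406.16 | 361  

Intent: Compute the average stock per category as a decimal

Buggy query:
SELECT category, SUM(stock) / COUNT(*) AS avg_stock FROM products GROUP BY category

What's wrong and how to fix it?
Bug: SUM(stock) and COUNT(*) are both integers; the division truncates the fractional part

Fix: Cast one side to REAL so the division keeps the fractional part

Corrected query:
SELECT category, SUM(stock) * 1.0 / COUNT(*) AS avg_stock FROM products GROUP BY category

Result:
category | avg_stock 
---------+-----------
Kitchen  | 232.75    
Office   | 336.333333
Sports   | 83        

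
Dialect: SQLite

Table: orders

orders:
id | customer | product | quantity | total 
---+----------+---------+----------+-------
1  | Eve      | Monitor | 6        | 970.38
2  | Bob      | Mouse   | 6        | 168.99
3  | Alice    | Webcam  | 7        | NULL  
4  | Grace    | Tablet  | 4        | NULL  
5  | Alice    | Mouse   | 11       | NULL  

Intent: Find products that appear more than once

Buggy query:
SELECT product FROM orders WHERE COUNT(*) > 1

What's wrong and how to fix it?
Bug: WHERE can't reference COUNT(*); aggregates are computed after WHERE

Fix: Group first, then use HAVING for the count condition

Corrected query:
SELECT product FROM orders GROUP BY product HAVING COUNT(*) > 1

Result:
product
-------
Mouse  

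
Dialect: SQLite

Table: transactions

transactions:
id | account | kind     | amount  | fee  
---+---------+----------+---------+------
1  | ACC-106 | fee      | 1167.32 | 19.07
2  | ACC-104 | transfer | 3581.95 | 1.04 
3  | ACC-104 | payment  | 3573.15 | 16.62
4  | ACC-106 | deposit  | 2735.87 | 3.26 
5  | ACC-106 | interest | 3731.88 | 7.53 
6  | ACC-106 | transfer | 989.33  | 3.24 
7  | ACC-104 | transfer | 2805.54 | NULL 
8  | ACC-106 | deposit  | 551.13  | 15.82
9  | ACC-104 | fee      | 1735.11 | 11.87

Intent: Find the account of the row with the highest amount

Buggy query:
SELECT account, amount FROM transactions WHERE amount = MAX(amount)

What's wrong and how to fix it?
Bug: WHERE is evaluated per row; an aggregate over the whole table isn't defined there

Fix: Wrap MAX in a scalar subquery so WHERE compares against a single value

Corrected query:
SELECT account, amount FROM transactions WHERE amount = (SELECT MAX(amount) FROM transactions)

Result:
account | amount 
--------+--------
ACC-106 | 3731.88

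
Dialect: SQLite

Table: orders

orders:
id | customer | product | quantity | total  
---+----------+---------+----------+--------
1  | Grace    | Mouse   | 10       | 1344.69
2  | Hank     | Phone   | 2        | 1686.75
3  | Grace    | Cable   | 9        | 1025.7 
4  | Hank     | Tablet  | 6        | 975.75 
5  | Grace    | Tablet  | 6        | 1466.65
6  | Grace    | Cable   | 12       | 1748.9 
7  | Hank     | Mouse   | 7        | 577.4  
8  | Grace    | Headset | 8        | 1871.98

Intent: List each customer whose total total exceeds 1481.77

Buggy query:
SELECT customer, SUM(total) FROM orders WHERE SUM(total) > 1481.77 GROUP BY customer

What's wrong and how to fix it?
Bug: WHERE runs before GROUP BY, so aggregates aren't available there

Fix: Move the aggregate condition to a HAVING clause

Corrected query:
SELECT customer, SUM(total) FROM orders GROUP BY customer HAVING SUM(total) > 1481.77

Result:
customer | SUM(total)
---------+-----------
Grace    | 7457.92   
Hank     | 3239.9    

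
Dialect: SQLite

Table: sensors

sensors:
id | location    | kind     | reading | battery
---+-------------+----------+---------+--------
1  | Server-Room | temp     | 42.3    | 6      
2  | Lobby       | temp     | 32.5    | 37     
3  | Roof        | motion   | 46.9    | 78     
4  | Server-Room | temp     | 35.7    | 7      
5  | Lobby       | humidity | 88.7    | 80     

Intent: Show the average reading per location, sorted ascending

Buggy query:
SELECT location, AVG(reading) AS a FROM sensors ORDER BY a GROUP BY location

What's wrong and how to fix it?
Bug: GROUP BY must precede ORDER BY

Fix: Reorder: SELECT … FROM … GROUP BY … ORDER BY …

Corrected query:
SELECT location, AVG(reading) AS a FROM sensors GROUP BY location ORDER BY a

Result:
location    | a   
------------+-----
Server-Room | 39  
Roof        | 46.9
Lobby       | 60.6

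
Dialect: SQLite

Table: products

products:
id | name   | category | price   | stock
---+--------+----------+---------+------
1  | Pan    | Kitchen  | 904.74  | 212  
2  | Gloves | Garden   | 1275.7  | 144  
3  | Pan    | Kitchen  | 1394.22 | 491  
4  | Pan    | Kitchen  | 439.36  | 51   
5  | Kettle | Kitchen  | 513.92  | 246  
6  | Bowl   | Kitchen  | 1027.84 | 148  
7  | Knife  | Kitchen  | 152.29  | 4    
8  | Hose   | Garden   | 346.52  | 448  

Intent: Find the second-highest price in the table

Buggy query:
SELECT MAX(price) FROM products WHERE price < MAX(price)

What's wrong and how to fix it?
Bug: The inner MAX is an aggregate inside WHERE, which is not allowed

Fix: Compute the overall MAX in a subquery, then take MAX of rows below it

Corrected query:
SELECT MAX(price) FROM products WHERE price < (SELECT MAX(price) FROM products)

Result:
MAX(price)
----------
1275.7    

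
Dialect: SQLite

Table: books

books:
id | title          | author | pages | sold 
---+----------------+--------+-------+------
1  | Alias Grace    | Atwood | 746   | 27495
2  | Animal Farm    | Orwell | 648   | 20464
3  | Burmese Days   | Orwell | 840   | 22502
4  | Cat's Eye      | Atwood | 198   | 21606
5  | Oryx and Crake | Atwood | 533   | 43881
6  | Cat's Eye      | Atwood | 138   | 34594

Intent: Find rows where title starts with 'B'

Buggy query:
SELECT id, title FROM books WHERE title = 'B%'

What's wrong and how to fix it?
Bug: '=' compares the literal string including the % character; pattern matching needs LIKE

Fix: Replace '=' with LIKE so 'B%' is treated as a pattern

Corrected query:
SELECT id, title FROM books WHERE title LIKE 'B%'

Result:
id | title       
---+-------------
3  | Burmese Days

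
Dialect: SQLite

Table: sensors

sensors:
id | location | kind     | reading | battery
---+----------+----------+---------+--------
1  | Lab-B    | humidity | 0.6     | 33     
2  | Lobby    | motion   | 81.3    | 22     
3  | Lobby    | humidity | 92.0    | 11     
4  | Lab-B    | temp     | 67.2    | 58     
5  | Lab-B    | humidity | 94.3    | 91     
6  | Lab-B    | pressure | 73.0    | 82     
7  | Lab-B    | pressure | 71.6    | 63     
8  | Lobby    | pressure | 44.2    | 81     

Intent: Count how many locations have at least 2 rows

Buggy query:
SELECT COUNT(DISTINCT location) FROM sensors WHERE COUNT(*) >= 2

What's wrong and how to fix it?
Bug: COUNT(*) cannot appear in WHERE; the per-group count doesn't exist yet

Fix: Use a subquery that GROUPs and filters with HAVING, then count its rows

Corrected query:
SELECT COUNT(*) FROM (SELECT location FROM sensors GROUP BY location HAVING COUNT(*) >= 2)

Result:
COUNT(*)
--------
2       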